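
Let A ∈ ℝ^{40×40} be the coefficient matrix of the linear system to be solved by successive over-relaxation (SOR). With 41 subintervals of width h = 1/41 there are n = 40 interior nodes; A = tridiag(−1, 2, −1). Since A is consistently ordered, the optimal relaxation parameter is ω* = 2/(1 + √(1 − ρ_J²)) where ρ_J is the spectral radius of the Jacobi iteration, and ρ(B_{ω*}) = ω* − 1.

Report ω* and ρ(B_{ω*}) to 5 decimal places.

ω* = 1.85779, ρ_SOR = 0.85779

½·tridiag(1,0,1) at n=40: λ_k = cos(kπ/41); max |λ| at k=1 ⇒ ρ_J = cos(π/41) ≈ 0.99707.
√(1 − cos²(π/41)) = sin(π/41) ≈ 0.076549.
[ω*] 2 ÷ (1 + 0.076549) = 2 ÷ 1.076549 = 1.85779.
[ρ_SOR] ω* − 1 = 0.85779.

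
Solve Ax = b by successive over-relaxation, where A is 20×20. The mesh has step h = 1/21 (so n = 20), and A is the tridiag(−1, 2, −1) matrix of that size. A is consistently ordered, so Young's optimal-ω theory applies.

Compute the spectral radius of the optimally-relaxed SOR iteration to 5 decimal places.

ρ_J = max_k |cos(kπ/21)| = cos(π/21) = 0.98883
1 − cos²(π/21) = sin²(π/21) ⇒ √(1−ρ_J²) = sin(π/21) = 0.149042.
ω* = 2/(1 + 0.149042) = 2/1.149042 = 1.74058.
ρ(B_{ω*}) = ω*−1 = 0.74058

ρ_SOR = 0.74058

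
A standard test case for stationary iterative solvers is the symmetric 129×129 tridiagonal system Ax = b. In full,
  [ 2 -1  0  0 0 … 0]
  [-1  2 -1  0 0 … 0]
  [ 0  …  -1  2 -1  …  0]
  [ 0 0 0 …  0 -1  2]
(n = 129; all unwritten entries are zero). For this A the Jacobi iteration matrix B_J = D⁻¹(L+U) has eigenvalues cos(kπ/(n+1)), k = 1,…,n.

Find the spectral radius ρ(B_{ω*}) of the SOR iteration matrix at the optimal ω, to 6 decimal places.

B_J for the 129×129 system has eigenvalues cos(kπ/130); ρ_J = cos(π/130) = 0.999708.
√(1 − cos²(π/130)) = sin(π/130) ≈ 0.0241637.
ω* = 2 / (1 + 0.0241637) = 2 / 1.0241637 ≈ 1.952813.
[ρ_SOR] ω* − 1 = 0.952813.

ρ_SOR = 0.952813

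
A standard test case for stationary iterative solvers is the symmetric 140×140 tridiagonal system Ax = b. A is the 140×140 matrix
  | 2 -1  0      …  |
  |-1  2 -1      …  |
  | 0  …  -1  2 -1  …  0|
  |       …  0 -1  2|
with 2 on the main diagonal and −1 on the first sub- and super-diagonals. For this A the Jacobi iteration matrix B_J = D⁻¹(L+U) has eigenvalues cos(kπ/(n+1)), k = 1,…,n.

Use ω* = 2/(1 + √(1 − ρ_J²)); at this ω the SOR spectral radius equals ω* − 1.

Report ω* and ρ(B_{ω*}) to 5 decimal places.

ρ_J = max_k |cos(kπ/141)| = cos(π/141) = 0.99975
√(1−ρ_J²) = |sin(π/141)| = 0.022279
[ω*] 2 ÷ (1 + 0.022279) = 2 ÷ 1.022279 = 1.95641.
ρ_SOR = ω* − 1 ≈ 0.95641.

ω* = 1.95641, ρ_SOR = 0.95641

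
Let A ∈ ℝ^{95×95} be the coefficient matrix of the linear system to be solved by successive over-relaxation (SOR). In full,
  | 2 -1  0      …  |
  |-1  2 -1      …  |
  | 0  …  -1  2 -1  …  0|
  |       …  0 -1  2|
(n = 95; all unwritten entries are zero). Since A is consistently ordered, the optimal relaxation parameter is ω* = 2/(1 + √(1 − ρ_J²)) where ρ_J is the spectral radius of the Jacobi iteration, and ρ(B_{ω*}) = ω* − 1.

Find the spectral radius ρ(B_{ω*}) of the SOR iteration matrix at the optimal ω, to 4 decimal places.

ρ_SOR = 0.9366

½·tridiag(1,0,1) at n=95: λ_k = cos(kπ/96); max |λ| at k=1 ⇒ ρ_J = cos(π/96) ≈ 0.9995.
√(1−ρ_J²) simplifies to sin(π/96) = 0.03272.
So ω* = 2/1.03272 = 1.9366 (Young).
ρ_SOR = ω* − 1 = 1.9366 − 1 = 0.9366.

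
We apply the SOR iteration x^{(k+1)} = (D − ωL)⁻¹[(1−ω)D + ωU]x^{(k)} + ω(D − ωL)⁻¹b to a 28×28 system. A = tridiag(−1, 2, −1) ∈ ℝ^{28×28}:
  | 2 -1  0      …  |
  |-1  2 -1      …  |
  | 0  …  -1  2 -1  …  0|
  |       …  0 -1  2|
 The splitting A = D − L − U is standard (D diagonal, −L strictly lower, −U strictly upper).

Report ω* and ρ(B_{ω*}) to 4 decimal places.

ω* = 1.8049, ρ_SOR = 0.8049

n=28: λ(B_J) = 1 − λ(A)/2 = cos(kπ/29); k=1 gives ρ_J = 0.9941.
1 − cos²(π/29) = sin²(π/29) ⇒ √(1−ρ_J²) = sin(π/29) = 0.10812.
[ω*] 2 ÷ (1 + 0.10812) = 2 ÷ 1.10812 = 1.8049.
ρ_SOR = ω* − 1 ≈ 0.8049.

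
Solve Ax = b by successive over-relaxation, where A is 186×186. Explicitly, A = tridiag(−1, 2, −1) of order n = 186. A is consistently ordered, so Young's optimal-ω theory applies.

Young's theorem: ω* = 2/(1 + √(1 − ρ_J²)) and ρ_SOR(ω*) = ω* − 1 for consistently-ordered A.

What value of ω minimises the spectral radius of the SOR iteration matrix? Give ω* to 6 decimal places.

B_J for the 186×186 system has eigenvalues cos(kπ/187); ρ_J = cos(π/187) = 0.999859.
1 − cos²(π/187) = sin²(π/187) ⇒ √(1−ρ_J²) = sin(π/187) = 0.0167992.
Then 2/(1+√(1−ρ_J²)) = 2/(1+0.0167992); ω* = 2/1.0167992 = 1.966957.
Hence ρ(B_{ω*}) = 1.966957 − 1 = 0.966957.

ω* = 1.966957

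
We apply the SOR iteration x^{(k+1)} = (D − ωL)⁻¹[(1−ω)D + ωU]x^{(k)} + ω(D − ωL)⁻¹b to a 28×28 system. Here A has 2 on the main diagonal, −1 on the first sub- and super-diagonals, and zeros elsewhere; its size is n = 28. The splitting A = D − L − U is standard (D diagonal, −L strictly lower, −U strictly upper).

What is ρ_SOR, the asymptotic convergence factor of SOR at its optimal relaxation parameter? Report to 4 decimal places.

[ρ_J] n=28: ρ(B_J) = cos(π/(n+1)) = cos(π/29) = 0.9941.
1 − cos²(π/29) = sin²(π/29) ⇒ √(1−ρ_J²) = sin(π/29) = 0.10812.
ω* = 2/(1 + 0.10812) = 2/1.10812 = 1.8049.
ρ_SOR = ω* − 1 = 1.8049 − 1 = 0.8049.

ρ_SOR = 0.8049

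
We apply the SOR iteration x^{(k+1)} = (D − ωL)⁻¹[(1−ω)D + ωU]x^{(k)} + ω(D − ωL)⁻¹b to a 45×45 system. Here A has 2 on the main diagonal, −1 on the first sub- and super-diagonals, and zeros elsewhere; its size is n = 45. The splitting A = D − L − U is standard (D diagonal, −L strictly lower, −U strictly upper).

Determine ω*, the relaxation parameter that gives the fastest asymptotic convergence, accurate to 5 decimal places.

With n=45, ρ(Jacobi) = cos(π/46) = 0.99767.
√(1 − cos²(π/46)) = sin(π/46) ≈ 0.068242.
ω* = 2/(1+0.068242) = 1.87223
ρ_SOR = ω* − 1 ≈ 0.87223.

ω* = 1.87223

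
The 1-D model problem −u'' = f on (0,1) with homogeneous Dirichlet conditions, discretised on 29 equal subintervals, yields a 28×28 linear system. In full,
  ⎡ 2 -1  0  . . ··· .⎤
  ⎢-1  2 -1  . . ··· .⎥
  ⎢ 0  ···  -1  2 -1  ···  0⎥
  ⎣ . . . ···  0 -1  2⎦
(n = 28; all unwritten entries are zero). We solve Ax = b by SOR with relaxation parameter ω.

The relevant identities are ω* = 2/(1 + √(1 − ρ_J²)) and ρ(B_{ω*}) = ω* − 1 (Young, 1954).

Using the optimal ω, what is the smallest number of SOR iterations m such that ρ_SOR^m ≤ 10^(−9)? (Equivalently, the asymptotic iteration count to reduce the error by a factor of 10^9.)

ρ_J = max_k |cos(kπ/29)| = cos(π/29) = 0.9941380
√(1 − cos²(π/29)) = sin(π/29) ≈ 0.1081190.
ω* = 2/(1+0.1081190) = 1.8048603
[ρ_SOR] ω* − 1 = 0.8048603.
m ≥ 9·ln10 / (−ln 0.8048603) = 95.461; smallest integer m = 96.

m = 96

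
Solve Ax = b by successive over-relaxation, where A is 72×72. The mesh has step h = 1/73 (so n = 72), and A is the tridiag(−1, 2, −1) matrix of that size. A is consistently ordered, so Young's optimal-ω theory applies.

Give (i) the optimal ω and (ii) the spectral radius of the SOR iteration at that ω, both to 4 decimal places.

ω* = 1.9175, ρ_SOR = 0.9175

B_J for the 72×72 system has eigenvalues cos(kπ/73); ρ_J = cos(π/73) = 0.9991.
root = sin(π/73) = 0.04302  (since 1−cos² = sin²).
ω* = 2/(1 + 0.04302) = 2/1.04302 = 1.9175.
ρ(B_{ω*}) = ω*−1 = 0.9175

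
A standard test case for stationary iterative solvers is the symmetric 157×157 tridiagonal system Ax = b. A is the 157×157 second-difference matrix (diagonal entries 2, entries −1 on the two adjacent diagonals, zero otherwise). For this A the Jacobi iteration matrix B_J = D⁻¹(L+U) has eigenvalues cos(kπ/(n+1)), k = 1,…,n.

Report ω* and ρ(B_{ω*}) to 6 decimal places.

[ρ_J] n=157: ρ(B_J) = cos(π/(n+1)) = cos(π/158) = 0.999802.
1 − cos²(π/158) = sin²(π/158) ⇒ √(1−ρ_J²) = sin(π/158) = 0.0198822.
[ω*] 2 ÷ (1 + 0.0198822) = 2 ÷ 1.0198822 = 1.961011.
and ρ(B_{ω*}) = 1.961011 − 1 = 0.961011.

ω* = 1.961011, ρ_SOR = 0.961011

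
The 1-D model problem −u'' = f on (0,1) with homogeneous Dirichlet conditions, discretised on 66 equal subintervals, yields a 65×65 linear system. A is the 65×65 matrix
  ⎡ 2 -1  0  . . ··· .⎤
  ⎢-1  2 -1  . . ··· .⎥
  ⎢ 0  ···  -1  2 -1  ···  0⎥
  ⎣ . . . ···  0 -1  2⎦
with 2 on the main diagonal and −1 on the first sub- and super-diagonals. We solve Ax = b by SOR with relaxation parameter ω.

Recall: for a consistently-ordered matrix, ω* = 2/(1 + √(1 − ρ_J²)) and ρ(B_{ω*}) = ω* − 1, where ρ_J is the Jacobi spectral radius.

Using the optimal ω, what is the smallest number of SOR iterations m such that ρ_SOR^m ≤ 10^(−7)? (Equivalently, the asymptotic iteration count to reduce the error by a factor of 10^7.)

m = 170

With n=65, ρ(Jacobi) = cos(π/66) = 0.9988673.
√(1 − cos²(π/66)) = sin(π/66) ≈ 0.0475819.
Young: ω* = 2/(1+√(1−ρ_J²)) = 2/(1+0.0475819) = 2/1.0475819 = 1.9091586.
ρ_SOR = ω* − 1 = 1.9091586 − 1 = 0.9091586.
For 7 digits: m = 7·ln10 / (−ln 0.9091586) = 16.1181/0.0952357 = 169.244; round up → m = 170.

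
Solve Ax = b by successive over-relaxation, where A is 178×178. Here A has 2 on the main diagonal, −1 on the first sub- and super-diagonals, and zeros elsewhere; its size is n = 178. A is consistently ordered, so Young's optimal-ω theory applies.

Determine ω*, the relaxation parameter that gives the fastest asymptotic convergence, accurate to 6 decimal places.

ω* = 1.965506

B_J for the 178×178 system has eigenvalues cos(kπ/179); ρ_J = cos(π/179) = 0.999846.
√(1−ρ_J²) = |sin(π/179)| = 0.0175499
So ω* = 2/1.0175499 = 1.965506 (Young).
ρ(B_{ω*}) = ω*−1 = 0.965506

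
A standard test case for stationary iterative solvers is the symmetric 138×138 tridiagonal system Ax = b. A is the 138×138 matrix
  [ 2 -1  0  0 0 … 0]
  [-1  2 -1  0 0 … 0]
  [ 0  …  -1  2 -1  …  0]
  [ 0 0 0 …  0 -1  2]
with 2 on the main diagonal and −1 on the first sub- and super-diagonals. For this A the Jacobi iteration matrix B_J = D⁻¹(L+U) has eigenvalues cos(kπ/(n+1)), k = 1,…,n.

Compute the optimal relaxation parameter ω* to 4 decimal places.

ρ_J = max_k |cos(kπ/139)| = cos(π/139) = 0.9997
root = sin(π/139) = 0.02260  (since 1−cos² = sin²).
ω* = 2 / (1 + 0.02260) = 2 / 1.02260 ≈ 1.9558.
Hence ρ(B_{ω*}) = 1.9558 − 1 = 0.9558.

ω* = 1.9558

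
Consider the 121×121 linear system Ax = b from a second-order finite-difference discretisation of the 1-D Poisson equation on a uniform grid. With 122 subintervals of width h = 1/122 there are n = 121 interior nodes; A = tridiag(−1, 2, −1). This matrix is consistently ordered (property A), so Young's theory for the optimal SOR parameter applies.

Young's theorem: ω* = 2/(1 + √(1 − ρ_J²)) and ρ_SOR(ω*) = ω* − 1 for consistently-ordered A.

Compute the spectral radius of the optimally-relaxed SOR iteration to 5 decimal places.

½·tridiag(1,0,1) at n=121: λ_k = cos(kπ/122); max |λ| at k=1 ⇒ ρ_J = cos(π/122) ≈ 0.99967.
root = sin(π/122) = 0.025748  (since 1−cos² = sin²).
ω* = 2/(1+0.025748) = 1.94980
[ρ_SOR] ω* − 1 = 0.94980.

ρ_SOR = 0.94980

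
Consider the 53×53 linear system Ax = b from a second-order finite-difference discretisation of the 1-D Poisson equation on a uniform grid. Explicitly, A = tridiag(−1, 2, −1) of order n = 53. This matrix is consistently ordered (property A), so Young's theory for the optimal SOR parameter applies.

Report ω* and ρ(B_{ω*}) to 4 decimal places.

ρ_J = max_k |cos(kπ/54)| = cos(π/54) = 0.9983
√(1−ρ_J²) = |sin(π/54)| = 0.05814
So ω* = 2/1.05814 = 1.8901 (Young).
ρ_SOR = ω* − 1 ≈ 0.8901.

ω* = 1.8901, ρ_SOR = 0.8901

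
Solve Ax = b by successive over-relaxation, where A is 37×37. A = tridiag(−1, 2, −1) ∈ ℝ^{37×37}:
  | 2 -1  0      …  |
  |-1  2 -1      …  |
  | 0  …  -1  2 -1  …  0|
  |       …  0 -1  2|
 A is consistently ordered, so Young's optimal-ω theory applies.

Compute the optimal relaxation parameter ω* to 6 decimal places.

ω* = 1.847440

B_J for the 37×37 system has eigenvalues cos(kπ/38); ρ_J = cos(π/38) = 0.996584.
√(1−ρ_J²) simplifies to sin(π/38) = 0.0825793.
Young: ω* = 2/(1+√(1−ρ_J²)) = 2/(1+0.0825793) = 2/1.0825793 = 1.847440.
[ρ_SOR] ω* − 1 = 0.847440.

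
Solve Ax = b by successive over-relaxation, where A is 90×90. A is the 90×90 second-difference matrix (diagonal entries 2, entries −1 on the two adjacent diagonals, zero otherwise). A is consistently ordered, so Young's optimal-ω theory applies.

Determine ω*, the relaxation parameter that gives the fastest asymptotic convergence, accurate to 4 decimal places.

[ρ_J] n=90: ρ(B_J) = cos(π/(n+1)) = cos(π/91) = 0.9994.
1 − cos²(π/91) = sin²(π/91) ⇒ √(1−ρ_J²) = sin(π/91) = 0.03452.
So ω* = 2/1.03452 = 1.9333 (Young).
ρ_SOR = ω* − 1 = 1.9333 − 1 = 0.9333.

ω* = 1.9333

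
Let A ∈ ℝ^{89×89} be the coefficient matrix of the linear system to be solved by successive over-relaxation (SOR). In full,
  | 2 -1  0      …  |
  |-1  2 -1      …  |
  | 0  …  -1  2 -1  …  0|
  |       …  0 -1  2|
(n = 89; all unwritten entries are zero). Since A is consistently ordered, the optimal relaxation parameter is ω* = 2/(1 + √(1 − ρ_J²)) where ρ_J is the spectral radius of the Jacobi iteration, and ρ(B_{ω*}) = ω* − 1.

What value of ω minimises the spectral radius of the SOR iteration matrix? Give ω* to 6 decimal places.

ω* = 1.932555

B_J for the 89×89 system has eigenvalues cos(kπ/90); ρ_J = cos(π/90) = 0.999391.
√(1 − cos²(π/90)) = sin(π/90) ≈ 0.0348995.
ω* = 2/(1 + 0.0348995) = 2/1.0348995 = 1.932555.
ρ_SOR = ω* − 1 ≈ 0.932555.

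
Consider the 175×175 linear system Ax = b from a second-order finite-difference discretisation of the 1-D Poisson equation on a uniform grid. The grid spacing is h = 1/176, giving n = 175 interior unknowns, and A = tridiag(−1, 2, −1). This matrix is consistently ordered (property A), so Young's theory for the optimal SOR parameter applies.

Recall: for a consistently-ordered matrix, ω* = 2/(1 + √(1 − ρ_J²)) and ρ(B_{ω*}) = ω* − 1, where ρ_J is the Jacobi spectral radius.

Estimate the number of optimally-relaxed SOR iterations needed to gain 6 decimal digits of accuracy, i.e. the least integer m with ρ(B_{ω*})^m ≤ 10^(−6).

spectrum of D⁻¹(L+U) = {cos(kπ/176) : 1≤k≤175}; ρ_J = cos(π/176) = 0.9998407.
√(1 − cos²(π/176)) = sin(π/176) ≈ 0.0178490.
So ω* = 2/1.0178490 = 1.9649280 (Young).
[ρ_SOR] ω* − 1 = 0.9649280.
Need (0.9649280)^m ≤ 10^(−6): m ≥ 6·ln10/|ln 0.9649280| = 13.8155/0.0357018 = 386.969 ⇒ m = 387.

m = 387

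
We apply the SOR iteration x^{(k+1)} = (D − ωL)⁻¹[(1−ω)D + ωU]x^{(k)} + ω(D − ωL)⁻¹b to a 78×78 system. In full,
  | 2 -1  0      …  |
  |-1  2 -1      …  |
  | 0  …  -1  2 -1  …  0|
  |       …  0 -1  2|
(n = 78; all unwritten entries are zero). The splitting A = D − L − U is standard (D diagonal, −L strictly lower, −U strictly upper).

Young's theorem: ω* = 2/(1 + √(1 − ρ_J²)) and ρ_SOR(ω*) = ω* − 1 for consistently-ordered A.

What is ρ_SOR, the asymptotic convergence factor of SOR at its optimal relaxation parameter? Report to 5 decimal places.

ρ_SOR = 0.92353

n=78: λ(B_J) = 1 − λ(A)/2 = cos(kπ/79); k=1 gives ρ_J = 0.99921.
√(1 − cos²(π/79)) = sin(π/79) ≈ 0.039757.
Then 2/(1+√(1−ρ_J²)) = 2/(1+0.039757); ω* = 2/1.039757 = 1.92353.
and ρ(B_{ω*}) = 1.92353 − 1 = 0.92353.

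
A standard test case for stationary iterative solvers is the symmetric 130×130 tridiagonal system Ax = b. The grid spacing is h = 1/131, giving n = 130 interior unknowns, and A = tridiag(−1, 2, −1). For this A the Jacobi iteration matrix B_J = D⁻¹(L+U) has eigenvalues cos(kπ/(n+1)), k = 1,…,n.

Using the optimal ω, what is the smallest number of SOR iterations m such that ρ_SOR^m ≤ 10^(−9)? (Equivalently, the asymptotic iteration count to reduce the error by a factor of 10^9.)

ρ_J = max_k |cos(kπ/131)| = cos(π/131) = 0.9997125
root = sin(π/131) = 0.0239793  (since 1−cos² = sin²).
Young: ω* = 2/(1+√(1−ρ_J²)) = 2/(1+0.0239793) = 2/1.0239793 = 1.9531645.
[ρ_SOR] ω* − 1 = 0.9531645.
Need (0.9531645)^m ≤ 10^(−9): m ≥ 9·ln10/|ln 0.9531645| = 20.7233/0.0479678 = 432.025 ⇒ m = 433.

m = 433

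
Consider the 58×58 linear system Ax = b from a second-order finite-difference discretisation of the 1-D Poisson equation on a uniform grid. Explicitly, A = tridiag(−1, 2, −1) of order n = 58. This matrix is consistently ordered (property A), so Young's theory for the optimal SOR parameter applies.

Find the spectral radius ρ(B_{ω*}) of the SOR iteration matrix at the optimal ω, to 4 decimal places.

With n=58, ρ(Jacobi) = cos(π/59) = 0.9986.
root = sin(π/59) = 0.05322  (since 1−cos² = sin²).
Then 2/(1+√(1−ρ_J²)) = 2/(1+0.05322); ω* = 2/1.05322 = 1.8989.
ρ_SOR = ω* − 1 ≈ 0.8989.

ρ_SOR = 0.8989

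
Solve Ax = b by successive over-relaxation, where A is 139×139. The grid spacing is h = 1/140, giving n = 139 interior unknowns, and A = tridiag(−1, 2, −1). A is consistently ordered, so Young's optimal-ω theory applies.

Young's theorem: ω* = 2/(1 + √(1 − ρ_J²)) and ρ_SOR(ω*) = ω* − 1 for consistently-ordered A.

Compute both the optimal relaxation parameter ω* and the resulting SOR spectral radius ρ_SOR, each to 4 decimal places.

ω* = 1.9561, ρ_SOR = 0.9561

½·tridiag(1,0,1) at n=139: λ_k = cos(kπ/140); max |λ| at k=1 ⇒ ρ_J = cos(π/140) ≈ 0.9997.
1 − cos²(π/140) = sin²(π/140) ⇒ √(1−ρ_J²) = sin(π/140) = 0.02244.
So ω* = 2/1.02244 = 1.9561 (Young).
At ω = 1.9561 every |λ(B_ω)| = ω−1, so ρ_SOR = 0.9561.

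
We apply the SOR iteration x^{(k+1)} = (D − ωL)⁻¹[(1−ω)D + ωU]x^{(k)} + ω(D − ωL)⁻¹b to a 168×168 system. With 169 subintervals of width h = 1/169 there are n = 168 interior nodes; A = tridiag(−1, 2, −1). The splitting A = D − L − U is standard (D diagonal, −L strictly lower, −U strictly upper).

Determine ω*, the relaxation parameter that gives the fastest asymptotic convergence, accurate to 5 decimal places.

ω* = 1.96350

With n=168, ρ(Jacobi) = cos(π/169) = 0.99983.
√(1−ρ_J²) simplifies to sin(π/169) = 0.018588.
ω* = 2 / (1 + 0.018588) = 2 / 1.018588 ≈ 1.96350.
ρ_SOR = ω* − 1 = 1.96350 − 1 = 0.96350.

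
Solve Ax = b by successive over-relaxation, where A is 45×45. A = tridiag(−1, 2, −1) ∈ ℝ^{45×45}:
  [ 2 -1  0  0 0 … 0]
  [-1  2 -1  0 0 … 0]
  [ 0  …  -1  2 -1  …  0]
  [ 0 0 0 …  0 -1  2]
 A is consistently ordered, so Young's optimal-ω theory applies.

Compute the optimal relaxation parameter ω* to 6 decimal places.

With n=45, ρ(Jacobi) = cos(π/46) = 0.997669.
root = sin(π/46) = 0.0682424  (since 1−cos² = sin²).
[ω*] 2 ÷ (1 + 0.0682424) = 2 ÷ 1.0682424 = 1.872234.
ρ_SOR = ω* − 1 ≈ 0.872234.

ω* = 1.872234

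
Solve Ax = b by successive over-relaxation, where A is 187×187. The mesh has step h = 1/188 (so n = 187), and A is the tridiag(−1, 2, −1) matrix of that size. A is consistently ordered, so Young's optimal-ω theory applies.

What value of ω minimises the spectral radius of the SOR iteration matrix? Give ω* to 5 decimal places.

ρ_J = max_k |cos(kπ/188)| = cos(π/188) = 0.99986
√(1 − cos²(π/188)) = sin(π/188) ≈ 0.016710.
Young: ω* = 2/(1+√(1−ρ_J²)) = 2/(1+0.016710) = 2/1.016710 = 1.96713.
ρ_SOR = ω* − 1 = 1.96713 − 1 = 0.96713.

ω* = 1.96713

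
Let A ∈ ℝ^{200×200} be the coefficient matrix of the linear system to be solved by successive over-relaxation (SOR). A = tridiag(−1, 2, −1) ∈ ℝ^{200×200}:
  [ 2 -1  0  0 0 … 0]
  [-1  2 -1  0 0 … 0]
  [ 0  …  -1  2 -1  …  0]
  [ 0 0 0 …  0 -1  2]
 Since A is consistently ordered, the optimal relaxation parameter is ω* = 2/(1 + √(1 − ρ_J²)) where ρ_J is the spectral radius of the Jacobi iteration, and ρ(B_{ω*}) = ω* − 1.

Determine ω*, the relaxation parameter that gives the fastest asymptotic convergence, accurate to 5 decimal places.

n=200: λ(B_J) = 1 − λ(A)/2 = cos(kπ/201); k=1 gives ρ_J = 0.99988.
√(1−ρ_J²) simplifies to sin(π/201) = 0.015629.
ω* = 2 / (1 + 0.015629) = 2 / 1.015629 ≈ 1.96922.
At ω = 1.96922 every |λ(B_ω)| = ω−1, so ρ_SOR = 0.96922.

ω* = 1.96922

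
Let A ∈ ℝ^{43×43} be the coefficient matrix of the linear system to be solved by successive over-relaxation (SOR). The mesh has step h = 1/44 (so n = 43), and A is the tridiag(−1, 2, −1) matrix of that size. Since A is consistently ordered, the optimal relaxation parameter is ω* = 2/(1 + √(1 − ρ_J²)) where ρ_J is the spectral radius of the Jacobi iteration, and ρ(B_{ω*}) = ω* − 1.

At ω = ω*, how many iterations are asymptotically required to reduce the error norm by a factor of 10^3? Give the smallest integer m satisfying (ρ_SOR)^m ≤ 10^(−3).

ρ_J = max_k |cos(kπ/44)| = cos(π/44) = 0.9974521
√(1−ρ_J²) = |sin(π/44)| = 0.0713392
ω* = 2/(1+0.0713392) = 1.8668224
ρ_SOR = ω* − 1 ≈ 0.8668224.
m ≥ 3·ln10 / (−ln 0.8668224) = 48.333; smallest integer m = 49.

m = 49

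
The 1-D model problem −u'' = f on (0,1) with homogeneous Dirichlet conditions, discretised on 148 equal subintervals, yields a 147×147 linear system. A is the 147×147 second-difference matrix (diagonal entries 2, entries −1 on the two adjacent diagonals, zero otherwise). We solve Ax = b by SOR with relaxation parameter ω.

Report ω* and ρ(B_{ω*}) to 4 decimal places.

B_J for the 147×147 system has eigenvalues cos(kπ/148); ρ_J = cos(π/148) = 0.9998.
root = sin(π/148) = 0.02123  (since 1−cos² = sin²).
Young: ω* = 2/(1+√(1−ρ_J²)) = 2/(1+0.02123) = 2/1.02123 = 1.9584.
ρ_SOR = ω* − 1 = 1.9584 − 1 = 0.9584.

ω* = 1.9584, ρ_SOR = 0.9584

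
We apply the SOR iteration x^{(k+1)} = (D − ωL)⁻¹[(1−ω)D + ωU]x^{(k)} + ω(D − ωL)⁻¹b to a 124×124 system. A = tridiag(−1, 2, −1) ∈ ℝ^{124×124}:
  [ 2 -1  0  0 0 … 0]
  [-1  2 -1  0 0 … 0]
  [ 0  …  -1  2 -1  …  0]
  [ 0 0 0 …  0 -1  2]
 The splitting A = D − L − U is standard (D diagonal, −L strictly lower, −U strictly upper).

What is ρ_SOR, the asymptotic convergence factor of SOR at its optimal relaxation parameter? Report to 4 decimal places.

ρ_SOR = 0.9510

ρ_J = max_k |cos(kπ/125)| = cos(π/125) = 0.9997
root = sin(π/125) = 0.02513  (since 1−cos² = sin²).
ω* = 2/(1 + 0.02513) = 2/1.02513 = 1.9510.
ρ_SOR = ω* − 1 ≈ 0.9510.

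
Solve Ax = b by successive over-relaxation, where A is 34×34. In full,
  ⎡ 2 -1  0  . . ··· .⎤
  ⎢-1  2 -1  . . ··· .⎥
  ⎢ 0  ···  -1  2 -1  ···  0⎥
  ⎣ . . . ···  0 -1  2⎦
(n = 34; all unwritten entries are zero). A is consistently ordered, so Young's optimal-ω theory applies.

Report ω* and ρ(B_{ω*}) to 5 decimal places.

With n=34, ρ(Jacobi) = cos(π/35) = 0.99597.
1 − cos²(π/35) = sin²(π/35) ⇒ √(1−ρ_J²) = sin(π/35) = 0.089639.
[ω*] 2 ÷ (1 + 0.089639) = 2 ÷ 1.089639 = 1.83547.
and ρ(B_{ω*}) = 1.83547 − 1 = 0.83547.

ω* = 1.83547, ρ_SOR = 0.83547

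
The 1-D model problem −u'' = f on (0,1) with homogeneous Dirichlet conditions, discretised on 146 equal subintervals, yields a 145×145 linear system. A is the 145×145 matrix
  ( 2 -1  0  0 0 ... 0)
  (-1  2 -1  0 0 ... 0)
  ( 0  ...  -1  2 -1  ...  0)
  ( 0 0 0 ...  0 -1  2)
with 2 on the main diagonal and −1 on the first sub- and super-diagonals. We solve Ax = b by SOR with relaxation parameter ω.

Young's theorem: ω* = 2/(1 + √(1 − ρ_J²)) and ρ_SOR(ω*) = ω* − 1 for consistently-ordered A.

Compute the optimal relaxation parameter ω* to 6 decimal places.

[ρ_J] n=145: ρ(B_J) = cos(π/(n+1)) = cos(π/146) = 0.999769.
√(1−ρ_J²) = |sin(π/146)| = 0.0215161
ω* = 2/(1 + 0.0215161) = 2/1.0215161 = 1.957874.
[ρ_SOR] ω* − 1 = 0.957874.

ω* = 1.957874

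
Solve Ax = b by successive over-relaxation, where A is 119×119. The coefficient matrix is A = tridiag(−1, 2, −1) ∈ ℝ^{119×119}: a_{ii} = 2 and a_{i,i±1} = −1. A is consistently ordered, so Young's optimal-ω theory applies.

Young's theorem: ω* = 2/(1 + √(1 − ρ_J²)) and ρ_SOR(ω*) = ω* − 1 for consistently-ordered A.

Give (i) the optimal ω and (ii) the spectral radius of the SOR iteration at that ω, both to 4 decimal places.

½·tridiag(1,0,1) at n=119: λ_k = cos(kπ/120); max |λ| at k=1 ⇒ ρ_J = cos(π/120) ≈ 0.9997.
1 − cos²(π/120) = sin²(π/120) ⇒ √(1−ρ_J²) = sin(π/120) = 0.02618.
Then 2/(1+√(1−ρ_J²)) = 2/(1+0.02618); ω* = 2/1.02618 = 1.9490.
[ρ_SOR] ω* − 1 = 0.9490.

ω* = 1.9490, ρ_SOR = 0.9490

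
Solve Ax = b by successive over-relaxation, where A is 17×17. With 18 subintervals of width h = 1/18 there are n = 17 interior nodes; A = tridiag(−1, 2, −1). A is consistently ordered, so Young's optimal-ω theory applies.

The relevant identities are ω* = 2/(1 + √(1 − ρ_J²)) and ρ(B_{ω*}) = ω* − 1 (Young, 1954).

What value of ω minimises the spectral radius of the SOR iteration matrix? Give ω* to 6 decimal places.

[ρ_J] n=17: ρ(B_J) = cos(π/(n+1)) = cos(π/18) = 0.984808.
root = sin(π/18) = 0.1736482  (since 1−cos² = sin²).
ω* = 2/(1+0.1736482) = 1.704088
ρ_SOR = ω* − 1 = 1.704088 − 1 = 0.704088.

ω* = 1.704088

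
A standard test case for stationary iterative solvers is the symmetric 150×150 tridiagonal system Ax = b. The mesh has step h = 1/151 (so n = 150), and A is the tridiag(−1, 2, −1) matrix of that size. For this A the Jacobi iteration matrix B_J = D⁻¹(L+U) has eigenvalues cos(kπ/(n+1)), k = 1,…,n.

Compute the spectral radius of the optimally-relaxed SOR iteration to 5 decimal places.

B_J for the 150×150 system has eigenvalues cos(kπ/151); ρ_J = cos(π/151) = 0.99978.
1 − cos²(π/151) = sin²(π/151) ⇒ √(1−ρ_J²) = sin(π/151) = 0.020804.
ω* = 2/(1 + 0.020804) = 2/1.020804 = 1.95924.
[ρ_SOR] ω* − 1 = 0.95924.

ρ_SOR = 0.95924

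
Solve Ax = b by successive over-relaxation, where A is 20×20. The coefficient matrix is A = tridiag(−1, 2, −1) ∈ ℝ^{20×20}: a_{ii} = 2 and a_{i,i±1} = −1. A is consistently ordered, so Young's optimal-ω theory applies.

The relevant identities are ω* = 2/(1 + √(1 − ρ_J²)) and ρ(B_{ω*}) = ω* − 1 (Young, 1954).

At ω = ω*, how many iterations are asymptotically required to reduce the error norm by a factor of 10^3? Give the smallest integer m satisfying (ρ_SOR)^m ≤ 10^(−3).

With n=20, ρ(Jacobi) = cos(π/21) = 0.9888308.
1 − cos²(π/21) = sin²(π/21) ⇒ √(1−ρ_J²) = sin(π/21) = 0.1490423.
Young: ω* = 2/(1+√(1−ρ_J²)) = 2/(1+0.1490423) = 2/1.1490423 = 1.7405800.
ρ(B_{ω*}) = ω*−1 = 0.7405800
(0.7405800)^m ≤ 10^{−3}  ⇒  m·ln(0.7405800) ≤ −3·ln10  ⇒  m ≥ 23.001  ⇒  m = 24

m = 24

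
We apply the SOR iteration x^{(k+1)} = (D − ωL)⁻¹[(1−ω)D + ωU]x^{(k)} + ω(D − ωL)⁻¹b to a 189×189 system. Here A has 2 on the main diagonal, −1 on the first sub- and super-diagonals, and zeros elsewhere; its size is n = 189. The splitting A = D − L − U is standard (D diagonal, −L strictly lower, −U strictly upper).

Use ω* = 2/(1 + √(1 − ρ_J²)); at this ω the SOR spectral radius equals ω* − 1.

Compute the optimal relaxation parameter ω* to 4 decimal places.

ω* = 1.9675

[ρ_J] n=189: ρ(B_J) = cos(π/(n+1)) = cos(π/190) = 0.9999.
1 − cos²(π/190) = sin²(π/190) ⇒ √(1−ρ_J²) = sin(π/190) = 0.01653.
Then 2/(1+√(1−ρ_J²)) = 2/(1+0.01653); ω* = 2/1.01653 = 1.9675.
and ρ(B_{ω*}) = 1.9675 − 1 = 0.9675.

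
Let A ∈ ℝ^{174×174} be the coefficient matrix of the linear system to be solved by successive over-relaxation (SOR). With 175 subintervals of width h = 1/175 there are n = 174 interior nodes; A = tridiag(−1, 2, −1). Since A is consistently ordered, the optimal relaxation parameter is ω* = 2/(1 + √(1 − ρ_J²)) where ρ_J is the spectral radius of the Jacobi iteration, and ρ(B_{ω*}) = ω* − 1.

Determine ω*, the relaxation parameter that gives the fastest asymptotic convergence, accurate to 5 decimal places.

ω* = 1.96473

n=174: λ(B_J) = 1 − λ(A)/2 = cos(kπ/175); k=1 gives ρ_J = 0.99984.
√(1 − cos²(π/175)) = sin(π/175) ≈ 0.017951.
ω* = 2/(1 + 0.017951) = 2/1.017951 = 1.96473.
and ρ(B_{ω*}) = 1.96473 − 1 = 0.96473.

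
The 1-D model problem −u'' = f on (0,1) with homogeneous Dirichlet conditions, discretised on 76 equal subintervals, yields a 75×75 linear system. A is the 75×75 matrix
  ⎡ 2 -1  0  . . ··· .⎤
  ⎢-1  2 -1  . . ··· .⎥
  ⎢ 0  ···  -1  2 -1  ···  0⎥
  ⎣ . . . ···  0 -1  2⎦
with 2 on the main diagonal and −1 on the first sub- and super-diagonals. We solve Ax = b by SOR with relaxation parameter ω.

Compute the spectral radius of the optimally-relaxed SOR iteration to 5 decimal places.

ρ_J = max_k |cos(kπ/76)| = cos(π/76) = 0.99915
root = sin(π/76) = 0.041325  (since 1−cos² = sin²).
[ω*] 2 ÷ (1 + 0.041325) = 2 ÷ 1.041325 = 1.92063.
[ρ_SOR] ω* − 1 = 0.92063.

ρ_SOR = 0.92063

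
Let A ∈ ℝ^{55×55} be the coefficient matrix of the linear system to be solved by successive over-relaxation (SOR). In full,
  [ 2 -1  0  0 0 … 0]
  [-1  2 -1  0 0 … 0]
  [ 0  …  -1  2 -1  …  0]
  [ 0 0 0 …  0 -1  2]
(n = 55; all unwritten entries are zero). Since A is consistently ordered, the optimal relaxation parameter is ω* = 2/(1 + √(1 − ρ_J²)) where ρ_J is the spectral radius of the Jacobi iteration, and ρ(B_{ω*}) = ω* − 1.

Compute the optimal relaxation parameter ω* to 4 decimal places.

ω* = 1.8938

spectrum of D⁻¹(L+U) = {cos(kπ/56) : 1≤k≤55}; ρ_J = cos(π/56) = 0.9984.
√(1 − cos²(π/56)) = sin(π/56) ≈ 0.05607.
[ω*] 2 ÷ (1 + 0.05607) = 2 ÷ 1.05607 = 1.8938.
[ρ_SOR] ω* − 1 = 0.8938.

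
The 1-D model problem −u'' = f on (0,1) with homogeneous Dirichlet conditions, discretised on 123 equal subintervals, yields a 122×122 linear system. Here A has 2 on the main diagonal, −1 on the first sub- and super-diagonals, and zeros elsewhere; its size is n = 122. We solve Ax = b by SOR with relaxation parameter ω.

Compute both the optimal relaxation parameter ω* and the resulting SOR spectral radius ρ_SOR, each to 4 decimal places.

ω* = 1.9502, ρ_SOR = 0.9502

B_J for the 122×122 system has eigenvalues cos(kπ/123); ρ_J = cos(π/123) = 0.9997.
√(1−ρ_J²) = |sin(π/123)| = 0.02554
ω* = 2/(1 + 0.02554) = 2/1.02554 = 1.9502.
At ω = 1.9502 every |λ(B_ω)| = ω−1, so ρ_SOR = 0.9502.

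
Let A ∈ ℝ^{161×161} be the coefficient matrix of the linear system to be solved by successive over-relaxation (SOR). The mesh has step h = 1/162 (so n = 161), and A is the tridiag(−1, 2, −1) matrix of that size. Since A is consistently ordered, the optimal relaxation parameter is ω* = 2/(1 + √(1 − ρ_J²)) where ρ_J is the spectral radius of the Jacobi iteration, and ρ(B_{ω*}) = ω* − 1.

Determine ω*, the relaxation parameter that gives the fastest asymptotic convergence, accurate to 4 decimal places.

ω* = 1.9620

ρ_J = max_k |cos(kπ/162)| = cos(π/162) = 0.9998
root = sin(π/162) = 0.01939  (since 1−cos² = sin²).
[ω*] 2 ÷ (1 + 0.01939) = 2 ÷ 1.01939 = 1.9620.
Hence ρ(B_{ω*}) = 1.9620 − 1 = 0.9620.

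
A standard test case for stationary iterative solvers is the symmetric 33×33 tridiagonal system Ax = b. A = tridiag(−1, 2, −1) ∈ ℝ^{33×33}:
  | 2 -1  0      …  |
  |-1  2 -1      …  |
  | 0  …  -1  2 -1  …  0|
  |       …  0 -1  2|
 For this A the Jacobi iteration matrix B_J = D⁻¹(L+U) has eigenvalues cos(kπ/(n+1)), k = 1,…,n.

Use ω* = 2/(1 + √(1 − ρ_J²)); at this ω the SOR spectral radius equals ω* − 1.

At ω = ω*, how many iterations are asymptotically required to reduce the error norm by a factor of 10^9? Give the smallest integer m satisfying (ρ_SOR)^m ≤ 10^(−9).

m = 112

spectrum of D⁻¹(L+U) = {cos(kπ/34) : 1≤k≤33}; ρ_J = cos(π/34) = 0.9957342.
1 − cos²(π/34) = sin²(π/34) ⇒ √(1−ρ_J²) = sin(π/34) = 0.0922684.
ω* = 2 / (1 + 0.0922684) = 2 / 1.0922684 ≈ 1.8310518.
[ρ_SOR] ω* − 1 = 0.8310518.
(0.8310518)^m ≤ 10^{−9}  ⇒  m·ln(0.8310518) ≤ −9·ln10  ⇒  m ≥ 111.980  ⇒  m = 112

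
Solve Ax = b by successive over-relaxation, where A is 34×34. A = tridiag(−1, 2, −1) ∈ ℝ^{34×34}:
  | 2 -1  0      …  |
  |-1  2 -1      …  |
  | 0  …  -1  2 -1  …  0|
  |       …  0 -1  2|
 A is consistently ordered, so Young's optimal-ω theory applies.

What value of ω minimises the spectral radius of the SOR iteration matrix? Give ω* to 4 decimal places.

n=34: λ(B_J) = 1 − λ(A)/2 = cos(kπ/35); k=1 gives ρ_J = 0.9960.
√(1−ρ_J²) simplifies to sin(π/35) = 0.08964.
ω* = 2/(1 + 0.08964) = 2/1.08964 = 1.8355.
At ω = 1.8355 every |λ(B_ω)| = ω−1, so ρ_SOR = 0.8355.

ω* = 1.8355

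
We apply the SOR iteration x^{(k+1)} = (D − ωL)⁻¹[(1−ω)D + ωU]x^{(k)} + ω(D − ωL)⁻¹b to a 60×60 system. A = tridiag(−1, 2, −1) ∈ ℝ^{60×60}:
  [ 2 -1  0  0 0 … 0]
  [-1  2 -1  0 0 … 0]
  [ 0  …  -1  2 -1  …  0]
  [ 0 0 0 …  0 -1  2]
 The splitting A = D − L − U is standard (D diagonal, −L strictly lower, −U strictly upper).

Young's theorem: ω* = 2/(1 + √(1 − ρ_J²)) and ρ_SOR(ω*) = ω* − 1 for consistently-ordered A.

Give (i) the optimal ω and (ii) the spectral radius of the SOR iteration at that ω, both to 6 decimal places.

With n=60, ρ(Jacobi) = cos(π/61) = 0.998674.
root = sin(π/61) = 0.0514788  (since 1−cos² = sin²).
ω* = 2/(1 + 0.0514788) = 2/1.0514788 = 1.902083.
Hence ρ(B_{ω*}) = 1.902083 − 1 = 0.902083.

ω* = 1.902083, ρ_SOR = 0.902083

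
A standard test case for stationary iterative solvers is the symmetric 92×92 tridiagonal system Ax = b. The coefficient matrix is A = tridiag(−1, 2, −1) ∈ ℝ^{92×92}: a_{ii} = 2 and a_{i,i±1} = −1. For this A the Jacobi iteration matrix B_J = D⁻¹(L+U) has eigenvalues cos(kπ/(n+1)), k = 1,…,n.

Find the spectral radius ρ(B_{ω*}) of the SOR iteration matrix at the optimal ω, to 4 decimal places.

B_J for the 92×92 system has eigenvalues cos(kπ/93); ρ_J = cos(π/93) = 0.9994.
root = sin(π/93) = 0.03377  (since 1−cos² = sin²).
Young: ω* = 2/(1+√(1−ρ_J²)) = 2/(1+0.03377) = 2/1.03377 = 1.9347.
Hence ρ(B_{ω*}) = 1.9347 − 1 = 0.9347.

ρ_SOR = 0.9347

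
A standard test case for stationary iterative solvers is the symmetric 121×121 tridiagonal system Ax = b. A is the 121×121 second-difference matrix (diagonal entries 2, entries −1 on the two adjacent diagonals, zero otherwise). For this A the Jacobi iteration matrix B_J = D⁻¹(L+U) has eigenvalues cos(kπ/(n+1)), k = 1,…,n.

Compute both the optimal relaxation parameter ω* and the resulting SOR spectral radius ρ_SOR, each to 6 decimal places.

n=121: λ(B_J) = 1 − λ(A)/2 = cos(kπ/122); k=1 gives ρ_J = 0.999668.
√(1−ρ_J²) simplifies to sin(π/122) = 0.0257479.
Young: ω* = 2/(1+√(1−ρ_J²)) = 2/(1+0.0257479) = 2/1.0257479 = 1.949797.
Hence ρ(B_{ω*}) = 1.949797 − 1 = 0.949797.

ω* = 1.949797, ρ_SOR = 0.949797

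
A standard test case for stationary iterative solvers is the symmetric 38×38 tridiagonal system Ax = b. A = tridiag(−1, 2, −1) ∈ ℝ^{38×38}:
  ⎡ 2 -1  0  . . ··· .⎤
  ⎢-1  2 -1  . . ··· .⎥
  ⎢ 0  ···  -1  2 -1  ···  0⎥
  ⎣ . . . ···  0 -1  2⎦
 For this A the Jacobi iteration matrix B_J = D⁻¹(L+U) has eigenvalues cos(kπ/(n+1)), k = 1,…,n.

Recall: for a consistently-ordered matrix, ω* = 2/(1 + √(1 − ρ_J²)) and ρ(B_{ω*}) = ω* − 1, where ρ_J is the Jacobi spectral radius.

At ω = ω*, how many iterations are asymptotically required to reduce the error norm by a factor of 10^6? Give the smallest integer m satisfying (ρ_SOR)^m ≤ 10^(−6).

spectrum of D⁻¹(L+U) = {cos(kπ/39) : 1≤k≤38}; ρ_J = cos(π/39) = 0.9967573.
√(1−ρ_J²) simplifies to sin(π/39) = 0.0804666.
Then 2/(1+√(1−ρ_J²)) = 2/(1+0.0804666); ω* = 2/1.0804666 = 1.8510521.
At ω = 1.8510521 every |λ(B_ω)| = ω−1, so ρ_SOR = 0.8510521.
(0.8510521)^m ≤ 10^{−6}  ⇒  m·ln(0.8510521) ≤ −6·ln10  ⇒  m ≥ 85.661  ⇒  m = 86

m = 86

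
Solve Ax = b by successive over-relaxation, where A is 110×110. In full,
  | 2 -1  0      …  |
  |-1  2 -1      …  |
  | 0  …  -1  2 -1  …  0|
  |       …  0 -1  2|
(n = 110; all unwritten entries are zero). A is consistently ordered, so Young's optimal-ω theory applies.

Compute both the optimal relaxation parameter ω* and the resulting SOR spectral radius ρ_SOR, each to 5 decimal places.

B_J for the 110×110 system has eigenvalues cos(kπ/111); ρ_J = cos(π/111) = 0.99960.
√(1 − cos²(π/111)) = sin(π/111) ≈ 0.028299.
Young: ω* = 2/(1+√(1−ρ_J²)) = 2/(1+0.028299) = 2/1.028299 = 1.94496.
[ρ_SOR] ω* − 1 = 0.94496.

ω* = 1.94496, ρ_SOR = 0.94496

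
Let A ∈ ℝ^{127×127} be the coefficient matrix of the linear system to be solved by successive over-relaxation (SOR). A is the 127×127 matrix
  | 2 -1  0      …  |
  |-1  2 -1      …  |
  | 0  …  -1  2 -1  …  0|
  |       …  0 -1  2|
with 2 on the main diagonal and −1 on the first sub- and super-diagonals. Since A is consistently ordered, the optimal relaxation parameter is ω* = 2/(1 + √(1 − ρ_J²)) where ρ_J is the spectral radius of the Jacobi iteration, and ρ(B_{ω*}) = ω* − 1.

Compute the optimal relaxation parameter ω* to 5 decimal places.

spectrum of D⁻¹(L+U) = {cos(kπ/128) : 1≤k≤127}; ρ_J = cos(π/128) = 0.99970.
1 − cos²(π/128) = sin²(π/128) ⇒ √(1−ρ_J²) = sin(π/128) = 0.024541.
So ω* = 2/1.024541 = 1.95209 (Young).
[ρ_SOR] ω* − 1 = 0.95209.

ω* = 1.95209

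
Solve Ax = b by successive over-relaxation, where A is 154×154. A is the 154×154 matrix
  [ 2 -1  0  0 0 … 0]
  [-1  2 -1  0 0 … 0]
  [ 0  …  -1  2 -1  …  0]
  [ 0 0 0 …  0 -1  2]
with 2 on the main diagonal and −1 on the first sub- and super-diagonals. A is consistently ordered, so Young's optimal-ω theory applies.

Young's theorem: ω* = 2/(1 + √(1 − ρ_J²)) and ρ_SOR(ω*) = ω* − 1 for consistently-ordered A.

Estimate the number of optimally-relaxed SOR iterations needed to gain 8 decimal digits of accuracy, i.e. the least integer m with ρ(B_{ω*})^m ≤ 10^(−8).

m = 455

½·tridiag(1,0,1) at n=154: λ_k = cos(kπ/155); max |λ| at k=1 ⇒ ρ_J = cos(π/155) ≈ 0.9997946.
√(1 − cos²(π/155)) = sin(π/155) ≈ 0.0202670.
Then 2/(1+√(1−ρ_J²)) = 2/(1+0.0202670); ω* = 2/1.0202670 = 1.9602712.
At ω = 1.9602712 every |λ(B_ω)| = ω−1, so ρ_SOR = 0.9602712.
Need (0.9602712)^m ≤ 10^(−8): m ≥ 8·ln10/|ln 0.9602712| = 18.4207/0.0405395 = 454.389 ⇒ m = 455.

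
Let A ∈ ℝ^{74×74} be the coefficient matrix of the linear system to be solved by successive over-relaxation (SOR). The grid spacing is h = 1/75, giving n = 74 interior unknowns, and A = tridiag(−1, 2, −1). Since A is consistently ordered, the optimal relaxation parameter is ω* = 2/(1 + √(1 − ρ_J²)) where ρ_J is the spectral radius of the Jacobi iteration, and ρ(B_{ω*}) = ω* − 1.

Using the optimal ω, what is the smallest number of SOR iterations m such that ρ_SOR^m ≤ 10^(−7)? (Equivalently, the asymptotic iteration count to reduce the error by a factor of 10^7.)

B_J for the 74×74 system has eigenvalues cos(kπ/75); ρ_J = cos(π/75) = 0.9991228.
√(1 − cos²(π/75)) = sin(π/75) ≈ 0.0418757.
So ω* = 2/1.0418757 = 1.9196148 (Young).
At ω = 1.9196148 every |λ(B_ω)| = ω−1, so ρ_SOR = 0.9196148.
Need (0.9196148)^m ≤ 10^(−7): m ≥ 7·ln10/|ln 0.9196148| = 16.1181/0.0838004 = 192.339 ⇒ m = 193.

m = 193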